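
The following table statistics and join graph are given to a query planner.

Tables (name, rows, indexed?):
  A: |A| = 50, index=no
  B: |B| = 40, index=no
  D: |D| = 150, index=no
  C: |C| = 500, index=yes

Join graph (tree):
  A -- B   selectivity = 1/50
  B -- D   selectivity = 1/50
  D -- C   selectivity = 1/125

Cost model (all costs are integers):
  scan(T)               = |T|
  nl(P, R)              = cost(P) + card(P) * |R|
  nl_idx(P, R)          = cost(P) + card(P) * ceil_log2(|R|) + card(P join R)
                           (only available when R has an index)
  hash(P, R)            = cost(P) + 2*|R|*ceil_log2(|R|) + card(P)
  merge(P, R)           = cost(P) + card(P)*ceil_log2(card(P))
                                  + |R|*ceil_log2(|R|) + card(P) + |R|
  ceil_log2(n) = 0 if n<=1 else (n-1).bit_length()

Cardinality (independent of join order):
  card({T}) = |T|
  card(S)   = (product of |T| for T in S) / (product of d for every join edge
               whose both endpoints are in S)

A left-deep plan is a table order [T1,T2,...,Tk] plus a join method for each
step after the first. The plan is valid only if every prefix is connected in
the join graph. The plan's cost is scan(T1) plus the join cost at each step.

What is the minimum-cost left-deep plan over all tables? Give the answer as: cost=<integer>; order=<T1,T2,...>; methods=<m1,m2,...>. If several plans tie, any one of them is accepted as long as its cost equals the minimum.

Selinger DP (subsets sized 1..n):
  {A}: scan cost=50, card=50
  {B}: scan cost=40, card=40
  {D}: scan cost=150, card=150
  {C}: scan cost=500, card=500
  {AB}: card=40; try (B,hash)→580, (A,merge)→670, (B,merge)→680, (A,hash)→680, (A,nl)→2040, (B,nl)→2050; best=580 via (B,hash)
  {BD}: card=120; try (B,hash)→780, (D,merge)→1670, (B,merge)→1780, (D,hash)→2480, (D,nl)→6040, (B,nl)→6150; best=780 via (B,hash)
  {CD}: card=600; try (C,nl_idx)→2100, (D,hash)→3400, (C,merge)→6500, (D,merge)→6850, (C,hash)→9300, (C,nl)→75150 …(+1); best=2100 via (C,nl_idx)
  {ABD}: card=120; try (A,hash)→1500, (A,merge)→2090, (D,merge)→2210, (D,hash)→3020, (D,nl)→6580, (A,nl)→6780; best=1500 via (A,hash)
  {BCD}: card=480; try (C,nl_idx)→2340, (B,hash)→3180, (C,merge)→6740, (B,merge)→8980, (C,hash)→9900, (B,nl)→26100 …(+1); best=2340 via (C,nl_idx)
  {ABCD}: card=480; try (C,nl_idx)→3060, (A,hash)→3420, (C,merge)→7460, (A,merge)→7490, (C,hash)→10620, (A,nl)→26340 …(+1); best=3060 via (C,nl_idx)

cost=3060; order=D,B,A,C; methods=hash,hash,nl_idx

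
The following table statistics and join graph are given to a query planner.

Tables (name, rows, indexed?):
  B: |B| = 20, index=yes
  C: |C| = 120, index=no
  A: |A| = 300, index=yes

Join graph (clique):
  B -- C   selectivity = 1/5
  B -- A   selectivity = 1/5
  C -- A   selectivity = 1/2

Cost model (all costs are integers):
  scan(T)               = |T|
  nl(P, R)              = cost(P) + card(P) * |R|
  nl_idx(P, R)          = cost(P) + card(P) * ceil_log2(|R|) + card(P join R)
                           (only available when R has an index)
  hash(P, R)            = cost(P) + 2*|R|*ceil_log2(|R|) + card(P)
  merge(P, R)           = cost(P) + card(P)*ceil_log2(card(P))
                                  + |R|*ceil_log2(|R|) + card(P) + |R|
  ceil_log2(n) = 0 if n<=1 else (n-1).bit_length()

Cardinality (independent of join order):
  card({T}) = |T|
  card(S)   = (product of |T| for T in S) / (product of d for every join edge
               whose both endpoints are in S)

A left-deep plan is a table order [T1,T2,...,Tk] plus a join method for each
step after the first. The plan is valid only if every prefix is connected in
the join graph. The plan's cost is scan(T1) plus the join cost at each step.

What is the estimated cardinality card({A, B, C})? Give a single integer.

14400

Tables in S: A(300), B(20), C(120)
Edges inside S: B-C(d=5), B-A(d=5), C-A(d=2)
numerator = 300 * 20 * 120 = 720000
denominator = 5 * 5 * 2 = 50
card(S) = 720000 / 50 = 14400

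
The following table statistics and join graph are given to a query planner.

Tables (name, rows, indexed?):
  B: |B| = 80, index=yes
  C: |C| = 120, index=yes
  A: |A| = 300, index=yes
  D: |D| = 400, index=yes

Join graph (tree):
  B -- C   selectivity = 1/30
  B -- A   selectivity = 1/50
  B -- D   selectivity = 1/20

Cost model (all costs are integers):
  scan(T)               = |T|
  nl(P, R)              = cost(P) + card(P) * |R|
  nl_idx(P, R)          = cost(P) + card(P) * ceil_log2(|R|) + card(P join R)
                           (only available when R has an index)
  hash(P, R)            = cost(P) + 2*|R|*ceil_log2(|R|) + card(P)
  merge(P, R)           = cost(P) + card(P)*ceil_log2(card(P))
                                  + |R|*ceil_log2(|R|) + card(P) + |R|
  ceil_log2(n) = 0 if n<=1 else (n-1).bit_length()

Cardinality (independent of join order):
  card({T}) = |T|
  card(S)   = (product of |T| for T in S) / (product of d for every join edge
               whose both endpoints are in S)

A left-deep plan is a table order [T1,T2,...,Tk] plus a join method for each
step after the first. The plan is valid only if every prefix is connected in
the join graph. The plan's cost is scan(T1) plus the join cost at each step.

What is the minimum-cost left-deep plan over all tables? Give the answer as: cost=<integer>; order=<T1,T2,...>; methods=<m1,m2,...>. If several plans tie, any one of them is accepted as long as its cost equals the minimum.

cost=12560; order=B,A,C,D; methods=nl_idx,hash,hash

Selinger DP (subsets sized 1..n):
  {B}: scan cost=80, card=80
  {C}: scan cost=120, card=120
  {A}: scan cost=300, card=300
  {D}: scan cost=400, card=400
  {BC}: card=320; try (C,nl_idx)→960, (B,nl_idx)→1280, (B,hash)→1360, (C,merge)→1680, (B,merge)→1720, (C,hash)→1840 …(+2); best=960 via (C,nl_idx)
  {AB}: card=480; try (A,nl_idx)→1280, (B,hash)→1720, (B,nl_idx)→2880, (A,merge)→3720, (B,merge)→3940, (A,hash)→5560 …(+2); best=1280 via (A,nl_idx)
  {BD}: card=1600; try (B,hash)→1920, (D,nl_idx)→2400, (D,merge)→4720, (B,nl_idx)→4800, (B,merge)→5040, (D,hash)→7360 …(+2); best=1920 via (B,hash)
  {ABC}: card=1920; try (C,hash)→3440, (A,nl_idx)→5760, (C,nl_idx)→6560, (A,hash)→6680, (C,merge)→7040, (A,merge)→7160 …(+2); best=3440 via (C,hash)
  {BCD}: card=6400; try (C,hash)→5200, (D,merge)→8160, (D,hash)→8480, (D,nl_idx)→10240, (C,nl_idx)→19520, (C,merge)→22080 …(+2); best=5200 via (C,hash)
  {ABD}: card=9600; try (A,hash)→8920, (D,hash)→8960, (D,merge)→10080, (D,nl_idx)→15200, (A,merge)→24120, (A,nl_idx)→25920 …(+2); best=8920 via (A,hash)
  {ABCD}: card=38400; try (D,hash)→12560, (A,hash)→17000, (C,hash)→20200, (D,merge)→30480, (D,nl_idx)→59120, (A,merge)→97800 …(+6); best=12560 via (D,hash)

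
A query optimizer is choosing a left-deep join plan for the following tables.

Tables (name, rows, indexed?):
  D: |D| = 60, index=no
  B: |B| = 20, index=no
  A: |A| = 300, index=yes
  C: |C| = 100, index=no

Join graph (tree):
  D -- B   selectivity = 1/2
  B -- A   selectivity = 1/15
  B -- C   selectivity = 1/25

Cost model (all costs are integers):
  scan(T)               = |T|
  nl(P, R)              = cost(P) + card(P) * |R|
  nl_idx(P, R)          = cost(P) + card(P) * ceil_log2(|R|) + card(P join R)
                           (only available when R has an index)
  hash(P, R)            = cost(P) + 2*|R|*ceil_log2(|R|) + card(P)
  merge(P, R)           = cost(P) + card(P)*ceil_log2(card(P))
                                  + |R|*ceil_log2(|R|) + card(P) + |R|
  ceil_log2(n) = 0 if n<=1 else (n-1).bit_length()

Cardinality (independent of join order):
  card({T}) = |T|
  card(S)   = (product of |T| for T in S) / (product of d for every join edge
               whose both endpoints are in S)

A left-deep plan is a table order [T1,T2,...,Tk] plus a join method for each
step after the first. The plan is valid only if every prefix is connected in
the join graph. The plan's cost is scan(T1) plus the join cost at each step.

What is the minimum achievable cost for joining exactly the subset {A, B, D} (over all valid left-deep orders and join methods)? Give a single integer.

1720

Selinger DP over subsets of {A,B,D}:
  {D}: scan cost=60, card=60
  {B}: scan cost=20, card=20
  {A}: scan cost=300, card=300
  {BD}: card=600; try (B,hash)→320, (D,merge)→560, (B,merge)→600, (D,hash)→760, (D,nl)→1220, (B,nl)→1260; best=320 via (B,hash)
  {AB}: card=400; try (A,nl_idx)→600, (B,hash)→800, (A,merge)→3140, (B,merge)→3420, (A,hash)→5440, (A,nl)→6020 …(+1); best=600 via (A,nl_idx)
  {ABD}: card=12000; try (D,hash)→1720, (D,merge)→5020, (A,hash)→6320, (A,merge)→9920, (A,nl_idx)→17720, (D,nl)→24600 …(+1); best=1720 via (D,hash)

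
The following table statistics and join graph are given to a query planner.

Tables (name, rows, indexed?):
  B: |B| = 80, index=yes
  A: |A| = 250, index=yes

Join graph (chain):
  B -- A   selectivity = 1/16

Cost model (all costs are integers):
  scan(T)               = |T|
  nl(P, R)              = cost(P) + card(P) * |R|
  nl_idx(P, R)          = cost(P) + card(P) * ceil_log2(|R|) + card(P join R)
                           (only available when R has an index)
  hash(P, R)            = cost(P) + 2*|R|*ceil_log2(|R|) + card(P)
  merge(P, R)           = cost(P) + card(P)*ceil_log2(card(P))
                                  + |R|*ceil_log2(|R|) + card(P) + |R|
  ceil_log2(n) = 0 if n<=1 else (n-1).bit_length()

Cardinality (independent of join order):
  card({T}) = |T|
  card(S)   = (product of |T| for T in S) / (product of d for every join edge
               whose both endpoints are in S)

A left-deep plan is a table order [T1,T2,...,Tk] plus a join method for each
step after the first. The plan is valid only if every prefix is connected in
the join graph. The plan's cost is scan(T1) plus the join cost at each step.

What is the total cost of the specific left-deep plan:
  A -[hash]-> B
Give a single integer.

1620

step 1: scan A: cost=250, card=250
step 2: join B via hash
    card(P join B) = 250*80/(16) = 1250
    cost = 250 + 2*80*7 + 250 = 1620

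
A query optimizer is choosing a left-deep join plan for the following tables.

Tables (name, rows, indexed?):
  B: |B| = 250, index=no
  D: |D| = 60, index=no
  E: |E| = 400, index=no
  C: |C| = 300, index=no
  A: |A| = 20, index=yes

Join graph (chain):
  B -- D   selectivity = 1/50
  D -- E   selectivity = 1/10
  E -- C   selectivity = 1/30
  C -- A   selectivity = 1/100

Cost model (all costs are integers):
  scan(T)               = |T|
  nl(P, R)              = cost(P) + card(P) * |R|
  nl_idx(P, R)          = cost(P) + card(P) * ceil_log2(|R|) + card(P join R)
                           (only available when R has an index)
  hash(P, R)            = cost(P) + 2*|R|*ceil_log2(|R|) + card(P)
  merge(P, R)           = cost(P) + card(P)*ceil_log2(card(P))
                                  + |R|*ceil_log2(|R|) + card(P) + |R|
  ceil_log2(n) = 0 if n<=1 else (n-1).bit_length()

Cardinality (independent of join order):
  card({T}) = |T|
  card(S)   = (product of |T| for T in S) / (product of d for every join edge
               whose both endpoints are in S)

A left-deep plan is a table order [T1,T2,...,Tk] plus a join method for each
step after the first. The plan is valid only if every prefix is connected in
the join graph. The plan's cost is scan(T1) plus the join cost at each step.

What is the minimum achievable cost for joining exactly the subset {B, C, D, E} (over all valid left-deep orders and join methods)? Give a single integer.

25320

Selinger DP over subsets of {B,C,D,E}:
  {B}: scan cost=250, card=250
  {D}: scan cost=60, card=60
  {E}: scan cost=400, card=400
  {C}: scan cost=300, card=300
  {BD}: card=300; try (D,hash)→1220, (B,merge)→2730, (D,merge)→2920, (B,hash)→4120, (B,nl)→15060, (D,nl)→15250; best=1220 via (D,hash)
  {DE}: card=2400; try (D,hash)→1520, (E,merge)→4480, (D,merge)→4820, (E,hash)→7320, (E,nl)→24060, (D,nl)→24400; best=1520 via (D,hash)
  {CE}: card=4000; try (C,hash)→6200, (E,merge)→7300, (C,merge)→7400, (E,hash)→7800, (E,nl)→120300, (C,nl)→120400; best=6200 via (C,hash)
  {BDE}: card=12000; try (B,hash)→7920, (E,merge)→8220, (E,hash)→8720, (B,merge)→34970, (E,nl)→121220, (B,nl)→601520; best=7920 via (B,hash)
  {CDE}: card=24000; try (C,hash)→9320, (D,hash)→10920, (C,merge)→35720, (D,merge)→58620, (D,nl)→246200, (C,nl)→721520; best=9320 via (C,hash)
  {BCDE}: card=120000; try (C,hash)→25320, (B,hash)→37320, (C,merge)→190920, (B,merge)→395570, (C,nl)→3607920, (B,nl)→6009320; best=25320 via (C,hash)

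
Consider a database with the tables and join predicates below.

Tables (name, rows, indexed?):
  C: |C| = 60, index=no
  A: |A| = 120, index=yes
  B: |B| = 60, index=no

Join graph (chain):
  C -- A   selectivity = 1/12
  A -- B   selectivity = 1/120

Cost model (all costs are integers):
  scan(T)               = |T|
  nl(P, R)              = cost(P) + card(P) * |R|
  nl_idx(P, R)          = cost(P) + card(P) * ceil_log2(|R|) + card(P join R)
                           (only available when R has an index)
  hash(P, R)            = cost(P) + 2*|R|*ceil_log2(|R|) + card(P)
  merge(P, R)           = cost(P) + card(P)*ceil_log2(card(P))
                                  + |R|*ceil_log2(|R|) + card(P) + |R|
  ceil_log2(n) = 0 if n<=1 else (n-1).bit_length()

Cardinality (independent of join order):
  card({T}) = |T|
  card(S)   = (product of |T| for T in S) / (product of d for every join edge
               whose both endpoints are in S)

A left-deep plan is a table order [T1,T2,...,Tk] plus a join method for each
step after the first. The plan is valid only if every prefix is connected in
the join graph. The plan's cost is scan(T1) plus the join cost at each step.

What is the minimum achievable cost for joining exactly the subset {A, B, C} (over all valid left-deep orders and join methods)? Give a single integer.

1320

Selinger DP over subsets of {A,B,C}:
  {C}: scan cost=60, card=60
  {A}: scan cost=120, card=120
  {B}: scan cost=60, card=60
  {AC}: card=600; try (C,hash)→960, (A,nl_idx)→1080, (A,merge)→1440, (C,merge)→1500, (A,hash)→1800, (A,nl)→7260 …(+1); best=960 via (C,hash)
  {AB}: card=60; try (A,nl_idx)→540, (B,hash)→960, (A,merge)→1440, (B,merge)→1500, (A,hash)→1800, (A,nl)→7260 …(+1); best=540 via (A,nl_idx)
  {ABC}: card=300; try (C,hash)→1320, (C,merge)→1380, (B,hash)→2280, (C,nl)→4140, (B,merge)→7980, (B,nl)→36960; best=1320 via (C,hash)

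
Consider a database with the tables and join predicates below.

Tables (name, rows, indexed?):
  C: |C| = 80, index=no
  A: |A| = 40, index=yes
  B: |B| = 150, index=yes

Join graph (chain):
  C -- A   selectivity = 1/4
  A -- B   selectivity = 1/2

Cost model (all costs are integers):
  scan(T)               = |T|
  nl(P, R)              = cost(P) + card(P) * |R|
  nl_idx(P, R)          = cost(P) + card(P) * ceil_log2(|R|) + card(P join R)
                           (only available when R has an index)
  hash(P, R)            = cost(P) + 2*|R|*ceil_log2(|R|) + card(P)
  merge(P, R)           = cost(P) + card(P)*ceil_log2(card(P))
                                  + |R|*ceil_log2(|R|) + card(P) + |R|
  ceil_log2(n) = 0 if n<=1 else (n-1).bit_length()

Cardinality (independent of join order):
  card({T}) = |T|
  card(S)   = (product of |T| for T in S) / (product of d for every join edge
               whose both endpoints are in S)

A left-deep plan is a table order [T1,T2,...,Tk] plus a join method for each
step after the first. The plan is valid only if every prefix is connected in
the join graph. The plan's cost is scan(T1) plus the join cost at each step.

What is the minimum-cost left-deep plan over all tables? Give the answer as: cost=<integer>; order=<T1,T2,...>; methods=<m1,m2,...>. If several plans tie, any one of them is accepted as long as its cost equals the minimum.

cost=3840; order=C,A,B; methods=hash,hash

Selinger DP (subsets sized 1..n):
  {C}: scan cost=80, card=80
  {A}: scan cost=40, card=40
  {B}: scan cost=150, card=150
  {AC}: card=800; try (A,hash)→640, (C,merge)→960, (A,merge)→1000, (C,hash)→1200, (A,nl_idx)→1360, (C,nl)→3240 …(+1); best=640 via (A,hash)
  {AB}: card=3000; try (A,hash)→780, (B,merge)→1670, (A,merge)→1780, (B,hash)→2480, (B,nl_idx)→3360, (A,nl_idx)→4050 …(+2); best=780 via (A,hash)
  {ABC}: card=60000; try (B,hash)→3840, (C,hash)→4900, (B,merge)→10790, (C,merge)→40420, (B,nl_idx)→67040, (B,nl)→120640 …(+1); best=3840 via (B,hash)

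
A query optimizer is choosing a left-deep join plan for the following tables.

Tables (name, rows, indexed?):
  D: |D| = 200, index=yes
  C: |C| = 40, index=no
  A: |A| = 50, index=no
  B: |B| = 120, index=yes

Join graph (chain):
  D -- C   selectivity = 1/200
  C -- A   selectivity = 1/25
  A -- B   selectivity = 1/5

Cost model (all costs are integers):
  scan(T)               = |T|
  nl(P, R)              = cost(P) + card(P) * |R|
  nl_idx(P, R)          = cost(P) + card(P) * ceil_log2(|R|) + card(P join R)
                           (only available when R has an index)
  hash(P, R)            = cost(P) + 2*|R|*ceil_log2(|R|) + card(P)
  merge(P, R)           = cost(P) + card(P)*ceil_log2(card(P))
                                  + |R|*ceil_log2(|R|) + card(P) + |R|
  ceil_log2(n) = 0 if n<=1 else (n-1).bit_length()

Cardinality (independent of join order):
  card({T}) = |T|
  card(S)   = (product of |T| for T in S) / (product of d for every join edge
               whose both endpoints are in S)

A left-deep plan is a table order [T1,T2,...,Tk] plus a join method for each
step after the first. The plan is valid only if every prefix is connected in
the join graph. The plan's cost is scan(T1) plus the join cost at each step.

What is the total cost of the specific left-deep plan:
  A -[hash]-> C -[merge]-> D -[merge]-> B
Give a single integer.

4620

step 1: scan A: cost=50, card=50
step 2: join C via hash
    card(P join C) = 50*40/(25) = 80
    cost = 50 + 2*40*6 + 50 = 580
step 3: join D via merge
    card(P join D) = 80*200/(200) = 80
    cost = 580 + 80*7 + 200*8 + 80 + 200 = 3020
step 4: join B via merge
    card(P join B) = 80*120/(5) = 1920
    cost = 3020 + 80*7 + 120*7 + 80 + 120 = 4620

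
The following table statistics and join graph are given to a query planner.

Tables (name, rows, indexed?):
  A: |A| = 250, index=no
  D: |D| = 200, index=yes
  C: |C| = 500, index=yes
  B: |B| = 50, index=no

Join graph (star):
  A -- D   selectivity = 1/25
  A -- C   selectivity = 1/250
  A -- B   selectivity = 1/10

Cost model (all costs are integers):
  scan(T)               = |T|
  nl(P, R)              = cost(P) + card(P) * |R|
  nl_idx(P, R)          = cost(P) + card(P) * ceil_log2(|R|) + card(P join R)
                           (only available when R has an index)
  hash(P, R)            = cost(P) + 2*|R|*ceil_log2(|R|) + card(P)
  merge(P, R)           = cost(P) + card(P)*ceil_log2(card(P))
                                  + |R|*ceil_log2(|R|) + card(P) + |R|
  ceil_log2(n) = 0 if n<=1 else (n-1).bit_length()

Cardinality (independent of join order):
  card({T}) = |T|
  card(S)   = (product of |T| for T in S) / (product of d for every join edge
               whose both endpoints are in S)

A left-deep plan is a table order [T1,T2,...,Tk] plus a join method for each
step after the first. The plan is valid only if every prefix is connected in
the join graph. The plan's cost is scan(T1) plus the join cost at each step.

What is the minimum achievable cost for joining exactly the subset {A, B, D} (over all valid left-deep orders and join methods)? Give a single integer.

5550

Selinger DP over subsets of {A,B,D}:
  {A}: scan cost=250, card=250
  {D}: scan cost=200, card=200
  {B}: scan cost=50, card=50
  {AD}: card=2000; try (D,hash)→3700, (D,nl_idx)→4250, (A,merge)→4250, (D,merge)→4300, (A,hash)→4400, (A,nl)→50200 …(+1); best=3700 via (D,hash)
  {AB}: card=1250; try (B,hash)→1100, (A,merge)→2650, (B,merge)→2850, (A,hash)→4100, (A,nl)→12550, (B,nl)→12750; best=1100 via (B,hash)
  {ABD}: card=10000; try (D,hash)→5550, (B,hash)→6300, (D,merge)→17900, (D,nl_idx)→21100, (B,merge)→28050, (B,nl)→103700 …(+1); best=5550 via (D,hash)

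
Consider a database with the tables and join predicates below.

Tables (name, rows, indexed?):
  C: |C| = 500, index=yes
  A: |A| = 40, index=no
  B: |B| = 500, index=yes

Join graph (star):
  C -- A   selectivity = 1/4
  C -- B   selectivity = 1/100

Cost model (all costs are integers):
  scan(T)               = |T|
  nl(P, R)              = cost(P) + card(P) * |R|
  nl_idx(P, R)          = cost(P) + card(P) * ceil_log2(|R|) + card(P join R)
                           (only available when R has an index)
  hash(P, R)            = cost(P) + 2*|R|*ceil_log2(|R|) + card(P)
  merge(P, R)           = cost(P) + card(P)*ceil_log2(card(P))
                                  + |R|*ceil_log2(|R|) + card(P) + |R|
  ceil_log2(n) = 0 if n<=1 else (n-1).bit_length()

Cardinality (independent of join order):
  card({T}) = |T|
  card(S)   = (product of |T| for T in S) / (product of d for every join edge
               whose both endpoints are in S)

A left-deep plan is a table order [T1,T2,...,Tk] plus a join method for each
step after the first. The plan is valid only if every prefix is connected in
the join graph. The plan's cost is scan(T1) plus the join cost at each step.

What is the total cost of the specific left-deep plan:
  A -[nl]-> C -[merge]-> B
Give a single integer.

step 1: scan A: cost=40, card=40
step 2: join C via nl
    card(P join C) = 40*500/(4) = 5000
    cost = 40 + 40*500 = 20040
step 3: join B via merge
    card(P join B) = 5000*500/(100) = 25000
    cost = 20040 + 5000*13 + 500*9 + 5000 + 500 = 95040

95040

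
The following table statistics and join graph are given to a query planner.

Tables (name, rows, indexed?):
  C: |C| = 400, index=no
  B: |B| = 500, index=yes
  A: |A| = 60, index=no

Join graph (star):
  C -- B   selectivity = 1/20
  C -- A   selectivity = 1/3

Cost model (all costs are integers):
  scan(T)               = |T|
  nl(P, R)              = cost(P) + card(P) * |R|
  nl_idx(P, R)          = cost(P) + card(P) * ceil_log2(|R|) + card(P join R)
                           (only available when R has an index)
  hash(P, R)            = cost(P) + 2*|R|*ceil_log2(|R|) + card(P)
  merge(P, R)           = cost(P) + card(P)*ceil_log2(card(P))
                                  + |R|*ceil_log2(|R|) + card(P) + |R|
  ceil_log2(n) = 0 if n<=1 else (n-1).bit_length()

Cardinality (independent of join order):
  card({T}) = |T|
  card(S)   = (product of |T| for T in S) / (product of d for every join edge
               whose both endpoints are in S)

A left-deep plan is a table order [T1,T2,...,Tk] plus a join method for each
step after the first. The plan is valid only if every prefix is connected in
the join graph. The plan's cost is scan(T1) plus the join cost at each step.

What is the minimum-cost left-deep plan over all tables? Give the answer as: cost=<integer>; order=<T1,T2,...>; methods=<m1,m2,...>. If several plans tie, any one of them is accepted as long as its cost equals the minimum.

cost=18520; order=C,A,B; methods=hash,hash

Selinger DP (subsets sized 1..n):
  {C}: scan cost=400, card=400
  {B}: scan cost=500, card=500
  {A}: scan cost=60, card=60
  {BC}: card=10000; try (C,hash)→8200, (B,merge)→9400, (C,merge)→9500, (B,hash)→9800, (B,nl_idx)→14000, (B,nl)→200400 …(+1); best=8200 via (C,hash)
  {AC}: card=8000; try (A,hash)→1520, (C,merge)→4480, (A,merge)→4820, (C,hash)→7320, (C,nl)→24060, (A,nl)→24400; best=1520 via (A,hash)
  {ABC}: card=200000; try (B,hash)→18520, (A,hash)→18920, (B,merge)→118520, (A,merge)→158620, (B,nl_idx)→273520, (A,nl)→608200 …(+1); best=18520 via (B,hash)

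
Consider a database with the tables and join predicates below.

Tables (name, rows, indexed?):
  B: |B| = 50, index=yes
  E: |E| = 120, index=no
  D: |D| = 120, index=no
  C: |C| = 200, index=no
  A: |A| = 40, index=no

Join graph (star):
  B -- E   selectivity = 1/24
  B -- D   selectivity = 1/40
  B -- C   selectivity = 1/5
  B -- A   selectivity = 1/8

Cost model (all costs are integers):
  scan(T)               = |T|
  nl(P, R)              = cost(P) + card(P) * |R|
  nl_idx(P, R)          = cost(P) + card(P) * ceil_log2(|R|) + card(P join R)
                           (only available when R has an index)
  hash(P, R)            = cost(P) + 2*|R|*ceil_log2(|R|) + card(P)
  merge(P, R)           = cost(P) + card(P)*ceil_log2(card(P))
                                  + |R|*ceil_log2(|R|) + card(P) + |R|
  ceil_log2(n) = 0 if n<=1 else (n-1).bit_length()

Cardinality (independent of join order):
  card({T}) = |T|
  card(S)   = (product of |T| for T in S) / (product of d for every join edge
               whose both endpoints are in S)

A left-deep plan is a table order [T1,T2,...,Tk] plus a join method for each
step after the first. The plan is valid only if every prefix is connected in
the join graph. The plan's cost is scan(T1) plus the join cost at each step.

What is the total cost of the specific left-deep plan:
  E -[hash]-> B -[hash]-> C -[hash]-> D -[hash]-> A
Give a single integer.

46450

step 1: scan E: cost=120, card=120
step 2: join B via hash
    card(P join B) = 120*50/(24) = 250
    cost = 120 + 2*50*6 + 120 = 840
step 3: join C via hash
    card(P join C) = 250*200/(5) = 10000
    cost = 840 + 2*200*8 + 250 = 4290
step 4: join D via hash
    card(P join D) = 10000*120/(40) = 30000
    cost = 4290 + 2*120*7 + 10000 = 15970
step 5: join A via hash
    card(P join A) = 30000*40/(8) = 150000
    cost = 15970 + 2*40*6 + 30000 = 46450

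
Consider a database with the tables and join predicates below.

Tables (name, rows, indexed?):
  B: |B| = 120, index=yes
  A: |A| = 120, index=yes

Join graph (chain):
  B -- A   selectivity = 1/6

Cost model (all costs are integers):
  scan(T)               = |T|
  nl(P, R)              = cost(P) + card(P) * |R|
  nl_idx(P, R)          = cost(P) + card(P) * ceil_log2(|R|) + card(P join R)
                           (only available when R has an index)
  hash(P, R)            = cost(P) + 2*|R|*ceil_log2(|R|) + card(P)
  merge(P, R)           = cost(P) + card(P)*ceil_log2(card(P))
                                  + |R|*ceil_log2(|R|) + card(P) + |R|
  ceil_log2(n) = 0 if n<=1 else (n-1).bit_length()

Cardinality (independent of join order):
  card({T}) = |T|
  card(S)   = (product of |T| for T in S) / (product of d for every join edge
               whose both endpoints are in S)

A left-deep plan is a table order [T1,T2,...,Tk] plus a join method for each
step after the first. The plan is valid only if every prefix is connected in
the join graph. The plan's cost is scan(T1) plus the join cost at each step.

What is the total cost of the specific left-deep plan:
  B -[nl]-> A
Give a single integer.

14520

step 1: scan B: cost=120, card=120
step 2: join A via nl
    card(P join A) = 120*120/(6) = 2400
    cost = 120 + 120*120 = 14520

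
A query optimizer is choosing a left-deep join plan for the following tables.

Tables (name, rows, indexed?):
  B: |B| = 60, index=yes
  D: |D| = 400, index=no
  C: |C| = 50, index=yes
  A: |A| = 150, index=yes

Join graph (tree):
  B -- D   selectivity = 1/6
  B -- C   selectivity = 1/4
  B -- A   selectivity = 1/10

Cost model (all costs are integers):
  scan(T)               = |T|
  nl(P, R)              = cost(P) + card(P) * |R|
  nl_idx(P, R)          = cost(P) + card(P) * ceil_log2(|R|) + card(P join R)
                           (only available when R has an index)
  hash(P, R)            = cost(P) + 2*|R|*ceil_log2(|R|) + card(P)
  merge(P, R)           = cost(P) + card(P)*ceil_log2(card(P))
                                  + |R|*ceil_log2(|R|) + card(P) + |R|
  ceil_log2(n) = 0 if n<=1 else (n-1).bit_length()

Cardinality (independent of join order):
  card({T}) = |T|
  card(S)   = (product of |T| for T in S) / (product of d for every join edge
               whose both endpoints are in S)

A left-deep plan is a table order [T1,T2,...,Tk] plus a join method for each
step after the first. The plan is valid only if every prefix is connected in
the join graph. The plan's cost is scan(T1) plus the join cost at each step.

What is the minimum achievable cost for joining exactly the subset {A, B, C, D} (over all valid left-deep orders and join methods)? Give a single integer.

Selinger DP over subsets of {A,B,C,D}:
  {B}: scan cost=60, card=60
  {D}: scan cost=400, card=400
  {C}: scan cost=50, card=50
  {A}: scan cost=150, card=150
  {BD}: card=4000; try (B,hash)→1520, (D,merge)→4480, (B,merge)→4820, (B,nl_idx)→6800, (D,hash)→7320, (D,nl)→24060 …(+1); best=1520 via (B,hash)
  {BC}: card=750; try (C,hash)→720, (B,hash)→820, (B,merge)→820, (C,merge)→830, (B,nl_idx)→1100, (C,nl_idx)→1170 …(+2); best=720 via (C,hash)
  {AB}: card=900; try (B,hash)→1020, (A,nl_idx)→1440, (A,merge)→1830, (B,merge)→1920, (B,nl_idx)→1950, (A,hash)→2520 …(+2); best=1020 via (B,hash)
  {BCD}: card=50000; try (C,hash)→6120, (D,hash)→8670, (D,merge)→12970, (C,merge)→53870, (C,nl_idx)→75520, (C,nl)→201520 …(+1); best=6120 via (C,hash)
  {ABD}: card=60000; try (A,hash)→7920, (D,hash)→9120, (D,merge)→14920, (A,merge)→54870, (A,nl_idx)→93520, (D,nl)→361020 …(+1); best=7920 via (A,hash)
  {ABC}: card=11250; try (C,hash)→2520, (A,hash)→3870, (A,merge)→10320, (C,merge)→11270, (C,nl_idx)→17670, (A,nl_idx)→17970 …(+2); best=2520 via (C,hash)
  {ABCD}: card=750000; try (D,hash)→20970, (A,hash)→58520, (C,hash)→68520, (D,merge)→175270, (A,merge)→857470, (C,merge)→1028270 …(+5); best=20970 via (D,hash)

20970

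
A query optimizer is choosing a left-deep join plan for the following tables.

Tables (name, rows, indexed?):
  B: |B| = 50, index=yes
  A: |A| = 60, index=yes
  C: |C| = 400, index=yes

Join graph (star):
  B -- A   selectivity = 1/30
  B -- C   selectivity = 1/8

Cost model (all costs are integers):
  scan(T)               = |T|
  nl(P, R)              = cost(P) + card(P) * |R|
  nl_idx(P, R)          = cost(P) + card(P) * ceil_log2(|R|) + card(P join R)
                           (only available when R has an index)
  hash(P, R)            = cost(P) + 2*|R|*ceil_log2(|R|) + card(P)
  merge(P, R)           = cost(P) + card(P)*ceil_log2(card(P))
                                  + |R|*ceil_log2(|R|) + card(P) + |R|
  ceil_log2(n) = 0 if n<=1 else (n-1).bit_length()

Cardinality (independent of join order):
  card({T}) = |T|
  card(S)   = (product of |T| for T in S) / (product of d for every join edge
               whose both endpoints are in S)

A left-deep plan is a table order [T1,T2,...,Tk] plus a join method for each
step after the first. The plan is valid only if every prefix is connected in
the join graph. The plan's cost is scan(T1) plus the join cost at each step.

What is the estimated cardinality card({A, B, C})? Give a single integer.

5000

Tables in S: A(60), B(50), C(400)
Edges inside S: B-A(d=30), B-C(d=8)
numerator = 60 * 50 * 400 = 1200000
denominator = 30 * 8 = 240
card(S) = 1200000 / 240 = 5000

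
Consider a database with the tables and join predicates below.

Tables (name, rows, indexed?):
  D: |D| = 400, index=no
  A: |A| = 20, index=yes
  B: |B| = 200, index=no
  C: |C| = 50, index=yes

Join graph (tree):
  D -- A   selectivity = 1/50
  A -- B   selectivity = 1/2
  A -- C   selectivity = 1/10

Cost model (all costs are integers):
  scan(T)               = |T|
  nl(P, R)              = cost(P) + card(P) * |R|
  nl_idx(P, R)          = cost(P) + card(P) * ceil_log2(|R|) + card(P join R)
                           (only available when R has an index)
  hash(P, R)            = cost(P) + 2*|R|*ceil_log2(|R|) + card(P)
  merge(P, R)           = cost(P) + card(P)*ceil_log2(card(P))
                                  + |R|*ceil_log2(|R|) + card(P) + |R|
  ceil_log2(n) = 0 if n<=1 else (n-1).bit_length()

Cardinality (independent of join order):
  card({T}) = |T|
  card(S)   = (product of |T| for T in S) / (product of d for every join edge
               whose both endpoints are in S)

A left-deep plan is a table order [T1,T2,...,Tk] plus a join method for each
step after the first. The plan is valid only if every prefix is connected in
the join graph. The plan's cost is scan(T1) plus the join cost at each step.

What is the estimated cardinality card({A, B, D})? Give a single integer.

16000

Tables in S: A(20), B(200), D(400)
Edges inside S: D-A(d=50), A-B(d=2)
numerator = 20 * 200 * 400 = 1600000
denominator = 50 * 2 = 100
card(S) = 1600000 / 100 = 16000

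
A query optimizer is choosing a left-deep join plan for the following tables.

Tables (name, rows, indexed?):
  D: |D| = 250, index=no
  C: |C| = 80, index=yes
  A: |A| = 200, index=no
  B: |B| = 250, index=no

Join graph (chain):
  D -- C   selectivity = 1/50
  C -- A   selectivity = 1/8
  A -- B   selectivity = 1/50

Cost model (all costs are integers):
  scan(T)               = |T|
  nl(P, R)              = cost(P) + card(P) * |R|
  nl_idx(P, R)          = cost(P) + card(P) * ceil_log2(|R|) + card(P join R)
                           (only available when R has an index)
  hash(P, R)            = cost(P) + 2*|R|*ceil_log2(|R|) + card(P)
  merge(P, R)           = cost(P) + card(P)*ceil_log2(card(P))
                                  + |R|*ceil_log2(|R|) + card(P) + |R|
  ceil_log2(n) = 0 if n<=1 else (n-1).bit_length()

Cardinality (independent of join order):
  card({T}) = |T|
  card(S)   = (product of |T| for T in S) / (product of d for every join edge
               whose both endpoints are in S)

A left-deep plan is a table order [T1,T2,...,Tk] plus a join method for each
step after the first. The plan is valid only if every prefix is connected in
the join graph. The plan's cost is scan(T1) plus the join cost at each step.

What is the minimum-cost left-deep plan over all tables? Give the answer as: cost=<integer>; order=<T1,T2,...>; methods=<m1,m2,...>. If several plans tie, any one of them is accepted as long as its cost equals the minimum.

Selinger DP (subsets sized 1..n):
  {D}: scan cost=250, card=250
  {C}: scan cost=80, card=80
  {A}: scan cost=200, card=200
  {B}: scan cost=250, card=250
  {CD}: card=400; try (C,hash)→1620, (C,nl_idx)→2400, (D,merge)→2970, (C,merge)→3140, (D,hash)→4160, (D,nl)→20080 …(+1); best=1620 via (C,hash)
  {AC}: card=2000; try (C,hash)→1520, (A,merge)→2520, (C,merge)→2640, (A,hash)→3360, (C,nl_idx)→3600, (A,nl)→16080 …(+1); best=1520 via (C,hash)
  {AB}: card=1000; try (A,hash)→3700, (B,merge)→4250, (A,merge)→4300, (B,hash)→4400, (B,nl)→50200, (A,nl)→50250; best=3700 via (A,hash)
  {ACD}: card=10000; try (A,hash)→5220, (A,merge)→7420, (D,hash)→7520, (D,merge)→27770, (A,nl)→81620, (D,nl)→501520; best=5220 via (A,hash)
  {ABC}: card=10000; try (C,hash)→5820, (B,hash)→7520, (C,merge)→15340, (C,nl_idx)→20700, (B,merge)→27770, (C,nl)→83700 …(+1); best=5820 via (C,hash)
  {ABCD}: card=50000; try (B,hash)→19220, (D,hash)→19820, (B,merge)→157470, (D,merge)→158070, (B,nl)→2505220, (D,nl)→2505820; best=19220 via (B,hash)

cost=19220; order=D,C,A,B; methods=hash,hash,hash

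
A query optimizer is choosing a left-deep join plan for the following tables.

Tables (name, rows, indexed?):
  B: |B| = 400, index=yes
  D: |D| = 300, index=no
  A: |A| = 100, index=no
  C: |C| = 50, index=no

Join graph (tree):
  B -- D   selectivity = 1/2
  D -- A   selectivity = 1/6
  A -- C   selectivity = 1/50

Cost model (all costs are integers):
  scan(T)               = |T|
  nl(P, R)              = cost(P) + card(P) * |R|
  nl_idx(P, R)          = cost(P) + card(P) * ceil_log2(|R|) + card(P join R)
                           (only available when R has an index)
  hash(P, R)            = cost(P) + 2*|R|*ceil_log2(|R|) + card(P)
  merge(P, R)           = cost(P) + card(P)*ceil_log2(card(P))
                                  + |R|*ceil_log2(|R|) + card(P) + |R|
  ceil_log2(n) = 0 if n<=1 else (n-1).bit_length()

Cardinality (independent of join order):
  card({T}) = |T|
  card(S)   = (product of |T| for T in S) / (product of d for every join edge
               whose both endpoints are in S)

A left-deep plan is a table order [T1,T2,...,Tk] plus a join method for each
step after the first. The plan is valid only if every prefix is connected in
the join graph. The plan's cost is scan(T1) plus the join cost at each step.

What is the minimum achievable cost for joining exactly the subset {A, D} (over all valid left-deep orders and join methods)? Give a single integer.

Selinger DP over subsets of {A,D}:
  {D}: scan cost=300, card=300
  {A}: scan cost=100, card=100
  {AD}: card=5000; try (A,hash)→2000, (D,merge)→3900, (A,merge)→4100, (D,hash)→5600, (D,nl)→30100, (A,nl)→30300; best=2000 via (A,hash)

2000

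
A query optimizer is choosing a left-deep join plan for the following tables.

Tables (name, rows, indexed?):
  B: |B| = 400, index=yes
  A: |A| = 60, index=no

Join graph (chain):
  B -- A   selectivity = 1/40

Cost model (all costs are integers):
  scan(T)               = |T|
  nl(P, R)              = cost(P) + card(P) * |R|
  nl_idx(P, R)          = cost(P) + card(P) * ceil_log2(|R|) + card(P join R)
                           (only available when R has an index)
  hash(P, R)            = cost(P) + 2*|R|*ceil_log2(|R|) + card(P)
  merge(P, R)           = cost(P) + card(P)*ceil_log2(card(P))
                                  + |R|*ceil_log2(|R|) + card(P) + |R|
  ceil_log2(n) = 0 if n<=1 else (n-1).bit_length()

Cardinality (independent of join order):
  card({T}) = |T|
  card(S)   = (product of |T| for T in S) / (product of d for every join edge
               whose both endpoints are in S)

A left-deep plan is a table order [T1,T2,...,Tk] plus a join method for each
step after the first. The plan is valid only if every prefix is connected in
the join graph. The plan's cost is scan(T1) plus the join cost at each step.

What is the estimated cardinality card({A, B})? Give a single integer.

Tables in S: A(60), B(400)
Edges inside S: B-A(d=40)
numerator = 60 * 400 = 24000
denominator = 40 = 40
card(S) = 24000 / 40 = 600

600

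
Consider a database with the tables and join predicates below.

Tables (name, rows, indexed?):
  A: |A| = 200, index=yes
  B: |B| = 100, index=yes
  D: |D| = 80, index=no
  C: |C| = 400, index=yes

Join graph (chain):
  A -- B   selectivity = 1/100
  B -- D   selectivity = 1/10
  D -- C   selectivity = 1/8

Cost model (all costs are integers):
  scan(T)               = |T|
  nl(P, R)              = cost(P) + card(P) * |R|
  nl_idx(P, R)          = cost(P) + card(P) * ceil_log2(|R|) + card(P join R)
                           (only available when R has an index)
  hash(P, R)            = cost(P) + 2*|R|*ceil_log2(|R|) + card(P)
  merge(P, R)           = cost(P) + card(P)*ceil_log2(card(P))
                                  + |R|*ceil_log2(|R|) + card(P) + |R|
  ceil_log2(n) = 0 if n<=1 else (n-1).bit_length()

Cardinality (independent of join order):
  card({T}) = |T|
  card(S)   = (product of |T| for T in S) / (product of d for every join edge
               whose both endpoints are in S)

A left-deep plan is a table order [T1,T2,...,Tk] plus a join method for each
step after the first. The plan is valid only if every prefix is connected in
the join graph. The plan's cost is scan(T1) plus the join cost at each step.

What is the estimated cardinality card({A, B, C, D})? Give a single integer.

80000

Tables in S: A(200), B(100), C(400), D(80)
Edges inside S: A-B(d=100), B-D(d=10), D-C(d=8)
numerator = 200 * 100 * 400 * 80 = 640000000
denominator = 100 * 10 * 8 = 8000
card(S) = 640000000 / 8000 = 80000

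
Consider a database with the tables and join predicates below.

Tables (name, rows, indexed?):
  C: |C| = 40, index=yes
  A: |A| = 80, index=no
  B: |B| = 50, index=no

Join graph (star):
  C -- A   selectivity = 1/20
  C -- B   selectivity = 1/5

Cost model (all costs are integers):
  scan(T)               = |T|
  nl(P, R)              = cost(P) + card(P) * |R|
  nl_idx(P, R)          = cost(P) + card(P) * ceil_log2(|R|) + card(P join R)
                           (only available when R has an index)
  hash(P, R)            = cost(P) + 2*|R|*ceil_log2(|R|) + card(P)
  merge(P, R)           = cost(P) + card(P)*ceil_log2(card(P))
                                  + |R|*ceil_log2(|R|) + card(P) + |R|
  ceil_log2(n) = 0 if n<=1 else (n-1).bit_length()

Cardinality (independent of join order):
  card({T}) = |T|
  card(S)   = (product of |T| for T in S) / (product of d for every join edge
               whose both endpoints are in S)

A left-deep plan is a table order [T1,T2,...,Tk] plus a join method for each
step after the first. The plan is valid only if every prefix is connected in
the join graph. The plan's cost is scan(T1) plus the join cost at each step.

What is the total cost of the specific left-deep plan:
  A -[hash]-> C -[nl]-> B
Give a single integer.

step 1: scan A: cost=80, card=80
step 2: join C via hash
    card(P join C) = 80*40/(20) = 160
    cost = 80 + 2*40*6 + 80 = 640
step 3: join B via nl
    card(P join B) = 160*50/(5) = 1600
    cost = 640 + 160*50 = 8640

8640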